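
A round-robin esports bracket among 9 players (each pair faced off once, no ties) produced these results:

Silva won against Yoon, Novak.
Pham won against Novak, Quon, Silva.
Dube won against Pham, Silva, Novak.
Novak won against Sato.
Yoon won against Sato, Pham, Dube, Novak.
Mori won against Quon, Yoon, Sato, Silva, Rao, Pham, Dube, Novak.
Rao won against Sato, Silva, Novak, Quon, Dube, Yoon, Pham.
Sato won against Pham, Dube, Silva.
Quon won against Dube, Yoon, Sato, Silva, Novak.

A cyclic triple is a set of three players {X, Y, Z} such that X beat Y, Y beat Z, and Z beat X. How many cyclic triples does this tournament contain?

Win totals: Mori 8, Novak 1, Quon 5, Silva 2, Pham 3, Yoon 4, Rao 7, Dube 3, Sato 3.
A player with w wins dominates both others in C(w,2) triples; summing gives 28 + 0 + 10 + 1 + 3 + 6 + 21 + 3 + 3 = 75 transitive triples.
Total triples C(9,3) = 84, so cyclic triples = 84 − 75 = 9.

9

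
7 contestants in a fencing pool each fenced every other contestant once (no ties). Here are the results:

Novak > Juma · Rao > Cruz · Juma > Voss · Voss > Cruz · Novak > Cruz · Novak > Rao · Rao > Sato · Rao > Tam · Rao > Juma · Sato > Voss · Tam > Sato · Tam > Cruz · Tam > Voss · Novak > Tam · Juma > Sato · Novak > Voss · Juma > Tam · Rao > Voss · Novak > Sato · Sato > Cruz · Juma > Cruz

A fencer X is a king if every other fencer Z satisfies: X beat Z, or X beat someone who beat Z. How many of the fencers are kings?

Sato cannot reach Tam, Juma, Novak, Rao in two steps.
Cruz cannot reach Sato, Voss, Tam, Juma, Novak, Rao in two steps.
Voss cannot reach Sato, Tam, Juma, Novak, Rao in two steps.
Tam cannot reach Juma, Novak, Rao in two steps.
Juma cannot reach Novak, Rao in two steps.
Novak reaches everyone (king).
Rao cannot reach Novak in two steps.
Kings: Novak — 1.

1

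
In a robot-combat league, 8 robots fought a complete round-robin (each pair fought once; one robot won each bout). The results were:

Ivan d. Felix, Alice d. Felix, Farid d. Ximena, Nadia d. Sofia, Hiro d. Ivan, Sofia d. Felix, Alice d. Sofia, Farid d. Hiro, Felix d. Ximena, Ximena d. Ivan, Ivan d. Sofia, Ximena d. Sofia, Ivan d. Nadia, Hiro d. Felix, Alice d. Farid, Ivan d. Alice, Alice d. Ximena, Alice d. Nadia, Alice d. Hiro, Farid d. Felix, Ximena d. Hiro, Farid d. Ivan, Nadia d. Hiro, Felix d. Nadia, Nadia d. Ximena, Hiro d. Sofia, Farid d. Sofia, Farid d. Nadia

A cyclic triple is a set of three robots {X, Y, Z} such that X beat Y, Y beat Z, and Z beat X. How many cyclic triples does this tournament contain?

Win totals: Hiro 3, Sofia 1, Alice 6, Felix 2, Farid 6, Nadia 3, Ximena 3, Ivan 4.
A robot with w wins dominates both others in C(w,2) triples; summing gives 3 + 0 + 15 + 1 + 15 + 3 + 3 + 6 = 46 transitive triples.
Total triples C(8,3) = 56, so cyclic triples = 56 − 46 = 10.

10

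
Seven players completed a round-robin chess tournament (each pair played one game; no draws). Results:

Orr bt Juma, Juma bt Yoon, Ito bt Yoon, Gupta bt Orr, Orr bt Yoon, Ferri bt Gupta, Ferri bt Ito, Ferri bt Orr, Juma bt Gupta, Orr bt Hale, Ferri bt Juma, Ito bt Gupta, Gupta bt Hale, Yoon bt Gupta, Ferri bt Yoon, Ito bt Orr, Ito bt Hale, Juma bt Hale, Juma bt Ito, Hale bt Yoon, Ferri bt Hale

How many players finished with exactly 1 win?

Win totals: Yoon 1, Orr 3, Juma 4, Gupta 2, Ferri 6, Ito 4, Hale 1.
Exactly 1: Yoon, Hale — 2 players.

2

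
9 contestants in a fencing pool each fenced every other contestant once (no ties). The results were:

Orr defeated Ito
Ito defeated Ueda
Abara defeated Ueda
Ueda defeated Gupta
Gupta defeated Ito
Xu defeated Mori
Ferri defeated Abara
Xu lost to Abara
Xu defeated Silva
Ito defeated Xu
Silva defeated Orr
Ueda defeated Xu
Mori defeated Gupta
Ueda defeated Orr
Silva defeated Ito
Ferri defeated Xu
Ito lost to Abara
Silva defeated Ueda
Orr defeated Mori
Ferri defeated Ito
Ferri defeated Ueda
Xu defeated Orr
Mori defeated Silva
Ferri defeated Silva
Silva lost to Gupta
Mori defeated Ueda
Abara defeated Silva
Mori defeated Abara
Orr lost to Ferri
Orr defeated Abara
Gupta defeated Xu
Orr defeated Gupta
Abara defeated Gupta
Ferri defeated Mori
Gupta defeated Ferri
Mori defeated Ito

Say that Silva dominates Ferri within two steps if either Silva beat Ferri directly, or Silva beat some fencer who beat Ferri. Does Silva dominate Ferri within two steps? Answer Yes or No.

Silva did not beat Ferri directly.
Silva beat Orr, Ueda, Ito, but each of them lost to Ferri. No two-step path.

No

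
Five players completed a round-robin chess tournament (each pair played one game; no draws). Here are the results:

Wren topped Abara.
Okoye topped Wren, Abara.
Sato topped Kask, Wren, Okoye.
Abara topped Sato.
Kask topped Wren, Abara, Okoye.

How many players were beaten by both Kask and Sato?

2

Kask beat: Wren, Abara, Okoye.
Sato beat: Kask, Wren, Okoye.
Both beat: Wren, Okoye — 2.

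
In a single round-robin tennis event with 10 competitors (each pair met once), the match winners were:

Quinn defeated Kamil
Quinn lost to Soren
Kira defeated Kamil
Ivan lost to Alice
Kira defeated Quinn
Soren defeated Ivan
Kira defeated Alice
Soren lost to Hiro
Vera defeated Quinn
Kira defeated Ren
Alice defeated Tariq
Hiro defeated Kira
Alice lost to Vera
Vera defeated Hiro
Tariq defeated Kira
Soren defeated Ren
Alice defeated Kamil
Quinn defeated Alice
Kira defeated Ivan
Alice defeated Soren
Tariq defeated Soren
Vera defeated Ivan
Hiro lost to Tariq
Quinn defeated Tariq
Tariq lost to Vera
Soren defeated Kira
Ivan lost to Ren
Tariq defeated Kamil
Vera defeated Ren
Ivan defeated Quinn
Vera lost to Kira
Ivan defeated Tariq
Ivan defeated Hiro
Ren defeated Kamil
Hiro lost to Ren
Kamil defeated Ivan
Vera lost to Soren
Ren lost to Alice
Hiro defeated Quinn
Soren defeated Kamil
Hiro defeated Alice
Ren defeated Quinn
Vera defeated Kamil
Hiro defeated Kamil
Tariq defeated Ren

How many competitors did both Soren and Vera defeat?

4

Soren beat: Kamil, Vera, Ivan, Kira, Ren, Quinn.
Vera beat: Kamil, Ivan, Ren, Quinn, Hiro, Alice, Tariq.
Both beat: Kamil, Ivan, Ren, Quinn — 4.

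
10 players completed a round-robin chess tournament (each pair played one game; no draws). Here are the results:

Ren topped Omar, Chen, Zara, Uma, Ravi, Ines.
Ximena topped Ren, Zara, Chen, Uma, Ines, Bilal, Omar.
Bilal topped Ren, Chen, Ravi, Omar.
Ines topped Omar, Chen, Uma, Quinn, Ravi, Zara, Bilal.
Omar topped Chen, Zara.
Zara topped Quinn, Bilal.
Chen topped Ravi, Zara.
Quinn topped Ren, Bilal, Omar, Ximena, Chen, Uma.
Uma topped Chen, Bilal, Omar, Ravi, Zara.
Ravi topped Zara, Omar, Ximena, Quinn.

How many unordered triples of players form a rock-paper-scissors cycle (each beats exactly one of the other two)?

Win totals: Bilal 4, Zara 2, Chen 2, Ines 7, Omar 2, Ravi 4, Quinn 6, Uma 5, Ximena 7, Ren 6.
A player with w wins dominates both others in C(w,2) triples; summing gives 6 + 1 + 1 + 21 + 1 + 6 + 15 + 10 + 21 + 15 = 97 transitive triples.
Total triples C(10,3) = 120, so cyclic triples = 120 − 97 = 23.

23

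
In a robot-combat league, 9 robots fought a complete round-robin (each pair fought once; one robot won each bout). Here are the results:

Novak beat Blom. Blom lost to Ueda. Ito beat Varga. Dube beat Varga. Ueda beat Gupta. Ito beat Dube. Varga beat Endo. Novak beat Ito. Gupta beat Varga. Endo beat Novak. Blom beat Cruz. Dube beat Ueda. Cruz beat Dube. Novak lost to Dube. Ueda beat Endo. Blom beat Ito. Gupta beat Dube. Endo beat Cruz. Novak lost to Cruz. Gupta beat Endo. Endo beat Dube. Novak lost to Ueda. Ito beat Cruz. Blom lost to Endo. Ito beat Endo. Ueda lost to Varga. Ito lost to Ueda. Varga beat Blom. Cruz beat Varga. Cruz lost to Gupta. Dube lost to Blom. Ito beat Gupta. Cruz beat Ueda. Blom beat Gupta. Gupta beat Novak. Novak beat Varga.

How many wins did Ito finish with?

Ito's results: beat Varga, Cruz, Gupta, Dube, Endo; lost to Ueda, Novak, Blom.
That is 5 wins.

5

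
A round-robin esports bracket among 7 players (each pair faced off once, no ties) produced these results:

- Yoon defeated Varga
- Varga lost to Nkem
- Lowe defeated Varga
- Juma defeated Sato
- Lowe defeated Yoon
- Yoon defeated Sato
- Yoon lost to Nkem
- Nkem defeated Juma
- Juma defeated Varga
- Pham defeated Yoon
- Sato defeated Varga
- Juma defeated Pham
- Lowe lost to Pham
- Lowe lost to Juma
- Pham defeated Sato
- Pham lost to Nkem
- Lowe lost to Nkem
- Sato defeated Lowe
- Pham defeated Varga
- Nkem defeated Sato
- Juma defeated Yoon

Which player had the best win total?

Win totals: Lowe 2, Pham 4, Juma 5, Nkem 6, Varga 0, Yoon 2, Sato 2.
Nkem leads with 6 wins (next highest: 5).

Nkem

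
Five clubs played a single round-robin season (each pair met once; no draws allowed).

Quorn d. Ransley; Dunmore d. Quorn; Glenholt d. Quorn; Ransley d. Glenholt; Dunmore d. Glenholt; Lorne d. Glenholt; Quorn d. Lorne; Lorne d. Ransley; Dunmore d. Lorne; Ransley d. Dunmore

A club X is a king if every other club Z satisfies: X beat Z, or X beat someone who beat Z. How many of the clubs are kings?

4

Dunmore reaches everyone (king).
Glenholt cannot reach Dunmore in two steps.
Quorn reaches everyone (king).
Ransley reaches everyone (king).
Lorne reaches everyone (king).
Kings: Dunmore, Quorn, Ransley, Lorne — 4.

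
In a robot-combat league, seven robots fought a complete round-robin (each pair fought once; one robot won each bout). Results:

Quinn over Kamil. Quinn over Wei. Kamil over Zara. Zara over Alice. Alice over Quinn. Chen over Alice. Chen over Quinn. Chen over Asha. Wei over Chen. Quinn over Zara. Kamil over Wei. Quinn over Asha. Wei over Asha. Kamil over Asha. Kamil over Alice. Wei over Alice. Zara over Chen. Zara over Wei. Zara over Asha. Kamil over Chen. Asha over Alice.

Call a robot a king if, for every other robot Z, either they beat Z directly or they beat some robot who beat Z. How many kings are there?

Kamil reaches everyone (king).
Wei cannot reach Kamil, Zara in two steps.
Chen reaches everyone (king).
Quinn reaches everyone (king).
Asha cannot reach Kamil, Wei, Chen, Zara in two steps.
Alice cannot reach Chen in two steps.
Zara cannot reach Kamil in two steps.
Kings: Kamil, Chen, Quinn — 3.

3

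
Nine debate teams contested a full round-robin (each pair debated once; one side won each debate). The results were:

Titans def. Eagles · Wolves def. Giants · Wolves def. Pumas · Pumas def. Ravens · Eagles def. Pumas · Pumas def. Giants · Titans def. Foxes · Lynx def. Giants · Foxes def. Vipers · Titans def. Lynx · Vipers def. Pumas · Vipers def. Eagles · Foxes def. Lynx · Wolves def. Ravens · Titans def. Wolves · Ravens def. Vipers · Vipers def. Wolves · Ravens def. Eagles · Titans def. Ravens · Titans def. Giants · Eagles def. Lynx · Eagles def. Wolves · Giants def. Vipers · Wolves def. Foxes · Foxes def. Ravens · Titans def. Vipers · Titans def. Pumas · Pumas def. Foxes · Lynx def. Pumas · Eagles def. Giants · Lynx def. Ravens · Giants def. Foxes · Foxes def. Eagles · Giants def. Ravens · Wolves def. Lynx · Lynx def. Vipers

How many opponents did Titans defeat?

8

Titans' results: beat Wolves, Foxes, Pumas, Vipers, Eagles, Lynx, Ravens, Giants; lost to no one.
That is 8 wins.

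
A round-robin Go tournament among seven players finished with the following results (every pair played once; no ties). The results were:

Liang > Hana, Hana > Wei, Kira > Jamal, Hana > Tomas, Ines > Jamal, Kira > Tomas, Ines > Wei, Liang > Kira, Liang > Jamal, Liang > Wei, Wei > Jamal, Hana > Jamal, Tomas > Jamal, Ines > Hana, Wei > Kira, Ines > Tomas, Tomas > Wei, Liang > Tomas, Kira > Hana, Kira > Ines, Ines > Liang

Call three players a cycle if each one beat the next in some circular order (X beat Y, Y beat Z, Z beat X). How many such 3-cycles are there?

Win totals: Kira 4, Liang 5, Jamal 0, Hana 3, Wei 2, Ines 5, Tomas 2.
A player with w wins dominates both others in C(w,2) triples; summing gives 6 + 10 + 0 + 3 + 1 + 10 + 1 = 31 transitive triples.
Total triples C(7,3) = 35, so cyclic triples = 35 − 31 = 4.

4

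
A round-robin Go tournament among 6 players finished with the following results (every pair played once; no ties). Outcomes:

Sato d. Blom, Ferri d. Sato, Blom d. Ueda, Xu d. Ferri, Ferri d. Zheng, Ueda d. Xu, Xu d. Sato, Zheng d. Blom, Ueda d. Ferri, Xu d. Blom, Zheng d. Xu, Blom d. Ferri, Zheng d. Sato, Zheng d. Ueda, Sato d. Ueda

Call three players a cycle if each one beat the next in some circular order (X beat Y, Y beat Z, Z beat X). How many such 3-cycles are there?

Of the C(6,3) = 20 triples, the cyclic ones are: {Ferri, Sato, Ueda}; {Ferri, Sato, Blom}; {Ferri, Zheng, Ueda}; {Ferri, Zheng, Xu}; {Ferri, Zheng, Blom}; {Sato, Ueda, Xu}; {Ueda, Xu, Blom}.
That is 7.

7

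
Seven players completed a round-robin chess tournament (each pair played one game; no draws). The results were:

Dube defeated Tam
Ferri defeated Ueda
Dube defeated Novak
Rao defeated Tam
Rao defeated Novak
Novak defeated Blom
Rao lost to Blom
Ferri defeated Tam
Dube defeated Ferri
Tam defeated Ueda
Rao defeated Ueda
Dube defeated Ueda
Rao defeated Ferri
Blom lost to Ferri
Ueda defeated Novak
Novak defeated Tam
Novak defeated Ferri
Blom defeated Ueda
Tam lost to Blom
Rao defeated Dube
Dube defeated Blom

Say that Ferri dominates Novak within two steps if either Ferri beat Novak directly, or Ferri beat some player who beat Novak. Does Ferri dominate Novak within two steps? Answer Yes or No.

Ferri did not beat Novak directly.
Ferri beat Ueda, Blom, Tam. Of those, Ueda beat Novak.

Yes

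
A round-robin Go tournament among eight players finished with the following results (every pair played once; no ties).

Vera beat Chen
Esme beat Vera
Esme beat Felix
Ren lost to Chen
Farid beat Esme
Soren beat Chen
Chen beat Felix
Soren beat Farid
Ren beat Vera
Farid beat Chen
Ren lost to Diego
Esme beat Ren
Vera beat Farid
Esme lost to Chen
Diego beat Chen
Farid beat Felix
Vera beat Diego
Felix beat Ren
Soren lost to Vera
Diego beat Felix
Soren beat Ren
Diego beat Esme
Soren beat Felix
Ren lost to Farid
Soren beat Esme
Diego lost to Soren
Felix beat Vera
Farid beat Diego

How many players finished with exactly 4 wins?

Win totals: Soren 6, Vera 4, Esme 3, Ren 1, Diego 4, Felix 2, Farid 5, Chen 3.
Exactly 4: Vera, Diego — 2 players.

2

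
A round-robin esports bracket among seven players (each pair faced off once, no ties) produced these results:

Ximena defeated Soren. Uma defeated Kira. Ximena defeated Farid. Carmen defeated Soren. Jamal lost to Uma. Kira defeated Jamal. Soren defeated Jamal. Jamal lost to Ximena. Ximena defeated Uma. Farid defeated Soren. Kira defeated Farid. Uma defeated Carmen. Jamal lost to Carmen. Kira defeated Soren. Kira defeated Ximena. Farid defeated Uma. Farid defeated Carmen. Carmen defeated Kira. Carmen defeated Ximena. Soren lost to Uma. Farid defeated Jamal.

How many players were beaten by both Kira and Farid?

2

Kira beat: Farid, Soren, Jamal, Ximena.
Farid beat: Soren, Carmen, Jamal, Uma.
Both beat: Soren, Jamal — 2.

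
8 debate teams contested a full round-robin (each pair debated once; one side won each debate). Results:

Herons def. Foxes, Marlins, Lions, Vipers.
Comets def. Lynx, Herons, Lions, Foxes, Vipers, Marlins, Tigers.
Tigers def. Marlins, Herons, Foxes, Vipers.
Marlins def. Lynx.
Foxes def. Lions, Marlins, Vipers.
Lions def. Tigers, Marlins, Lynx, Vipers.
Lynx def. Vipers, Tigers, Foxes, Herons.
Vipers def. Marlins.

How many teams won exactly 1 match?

Win totals: Vipers 1, Lions 4, Foxes 3, Comets 7, Lynx 4, Marlins 1, Tigers 4, Herons 4.
Exactly 1: Vipers, Marlins — 2 teams.

2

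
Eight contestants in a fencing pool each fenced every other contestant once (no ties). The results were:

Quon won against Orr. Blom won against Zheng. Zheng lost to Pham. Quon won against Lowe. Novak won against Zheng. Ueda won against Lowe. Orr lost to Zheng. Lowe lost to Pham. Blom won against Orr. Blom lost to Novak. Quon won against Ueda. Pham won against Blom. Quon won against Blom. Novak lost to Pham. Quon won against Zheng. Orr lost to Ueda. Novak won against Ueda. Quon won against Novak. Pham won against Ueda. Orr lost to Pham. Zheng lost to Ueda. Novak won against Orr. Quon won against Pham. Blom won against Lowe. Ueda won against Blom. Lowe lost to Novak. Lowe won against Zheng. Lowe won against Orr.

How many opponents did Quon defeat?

7

Quon's results: beat Zheng, Pham, Blom, Orr, Ueda, Novak, Lowe; lost to no one.
That is 7 wins.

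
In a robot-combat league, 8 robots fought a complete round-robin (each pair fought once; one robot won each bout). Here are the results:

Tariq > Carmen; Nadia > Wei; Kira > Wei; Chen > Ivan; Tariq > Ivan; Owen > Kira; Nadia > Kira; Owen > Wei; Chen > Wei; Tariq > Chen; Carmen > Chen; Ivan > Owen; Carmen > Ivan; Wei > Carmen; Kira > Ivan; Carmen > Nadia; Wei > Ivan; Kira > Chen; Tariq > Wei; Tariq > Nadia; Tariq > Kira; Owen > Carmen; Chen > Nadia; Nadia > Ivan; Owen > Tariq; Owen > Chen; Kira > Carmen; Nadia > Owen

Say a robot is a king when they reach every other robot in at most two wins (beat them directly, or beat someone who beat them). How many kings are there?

3

Owen reaches everyone (king).
Nadia reaches everyone (king).
Wei cannot reach Kira, Tariq in two steps.
Ivan cannot reach Nadia in two steps.
Chen cannot reach Tariq in two steps.
Kira cannot reach Tariq in two steps.
Carmen cannot reach Tariq in two steps.
Tariq reaches everyone (king).
Kings: Owen, Nadia, Tariq — 3.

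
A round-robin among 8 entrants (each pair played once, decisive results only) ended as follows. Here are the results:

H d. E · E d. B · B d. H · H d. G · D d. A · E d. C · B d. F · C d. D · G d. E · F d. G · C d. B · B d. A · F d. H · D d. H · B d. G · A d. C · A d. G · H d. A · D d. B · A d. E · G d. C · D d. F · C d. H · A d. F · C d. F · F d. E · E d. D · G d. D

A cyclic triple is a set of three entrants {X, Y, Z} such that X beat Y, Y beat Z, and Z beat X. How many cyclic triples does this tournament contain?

Win totals: A 4, B 4, C 4, D 4, E 3, F 3, G 3, H 3.
An entrant with w wins dominates both others in C(w,2) triples; summing gives 6 + 6 + 6 + 6 + 3 + 3 + 3 + 3 = 36 transitive triples.
Total triples C(8,3) = 56, so cyclic triples = 56 − 36 = 20.

20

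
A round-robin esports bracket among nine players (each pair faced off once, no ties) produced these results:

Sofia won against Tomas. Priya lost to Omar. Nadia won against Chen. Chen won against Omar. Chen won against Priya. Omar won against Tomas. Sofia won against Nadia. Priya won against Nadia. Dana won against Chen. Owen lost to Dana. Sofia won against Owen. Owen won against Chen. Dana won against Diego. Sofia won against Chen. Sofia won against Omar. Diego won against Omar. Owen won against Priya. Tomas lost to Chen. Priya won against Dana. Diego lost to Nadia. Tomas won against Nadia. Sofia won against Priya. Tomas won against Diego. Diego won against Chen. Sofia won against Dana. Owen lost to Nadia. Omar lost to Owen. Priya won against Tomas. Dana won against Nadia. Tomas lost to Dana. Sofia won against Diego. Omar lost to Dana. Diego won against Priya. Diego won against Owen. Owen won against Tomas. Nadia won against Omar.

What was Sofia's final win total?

8

Sofia's results: beat Dana, Diego, Tomas, Nadia, Omar, Priya, Owen, Chen; lost to no one.
That is 8 wins.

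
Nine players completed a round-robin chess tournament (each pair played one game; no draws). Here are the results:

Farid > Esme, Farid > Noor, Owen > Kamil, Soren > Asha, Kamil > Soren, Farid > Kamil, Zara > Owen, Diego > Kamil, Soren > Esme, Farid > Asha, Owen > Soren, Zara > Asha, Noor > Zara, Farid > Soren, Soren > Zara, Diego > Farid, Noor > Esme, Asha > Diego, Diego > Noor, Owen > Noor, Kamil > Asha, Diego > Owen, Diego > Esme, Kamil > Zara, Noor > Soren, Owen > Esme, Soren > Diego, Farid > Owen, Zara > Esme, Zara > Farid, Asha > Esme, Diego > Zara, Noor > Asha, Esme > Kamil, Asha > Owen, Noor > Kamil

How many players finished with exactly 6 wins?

2

Win totals: Farid 6, Asha 3, Esme 1, Diego 6, Owen 4, Noor 5, Soren 4, Zara 4, Kamil 3.
Exactly 6: Farid, Diego — 2 players.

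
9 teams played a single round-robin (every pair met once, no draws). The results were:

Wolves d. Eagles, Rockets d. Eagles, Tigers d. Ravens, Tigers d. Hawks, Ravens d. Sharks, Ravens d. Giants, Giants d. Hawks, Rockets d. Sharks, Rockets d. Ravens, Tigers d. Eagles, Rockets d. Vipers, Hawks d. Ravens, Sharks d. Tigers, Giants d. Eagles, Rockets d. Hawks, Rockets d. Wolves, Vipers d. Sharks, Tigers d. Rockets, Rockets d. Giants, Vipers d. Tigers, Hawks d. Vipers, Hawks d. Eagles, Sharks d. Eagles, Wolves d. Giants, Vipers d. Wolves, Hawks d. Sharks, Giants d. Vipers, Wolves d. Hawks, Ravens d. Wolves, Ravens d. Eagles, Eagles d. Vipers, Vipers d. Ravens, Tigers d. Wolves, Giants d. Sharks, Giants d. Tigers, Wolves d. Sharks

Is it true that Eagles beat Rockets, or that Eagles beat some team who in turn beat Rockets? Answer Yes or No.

No

Eagles did not beat Rockets directly.
Eagles beat Vipers, but each of them lost to Rockets. No two-step path.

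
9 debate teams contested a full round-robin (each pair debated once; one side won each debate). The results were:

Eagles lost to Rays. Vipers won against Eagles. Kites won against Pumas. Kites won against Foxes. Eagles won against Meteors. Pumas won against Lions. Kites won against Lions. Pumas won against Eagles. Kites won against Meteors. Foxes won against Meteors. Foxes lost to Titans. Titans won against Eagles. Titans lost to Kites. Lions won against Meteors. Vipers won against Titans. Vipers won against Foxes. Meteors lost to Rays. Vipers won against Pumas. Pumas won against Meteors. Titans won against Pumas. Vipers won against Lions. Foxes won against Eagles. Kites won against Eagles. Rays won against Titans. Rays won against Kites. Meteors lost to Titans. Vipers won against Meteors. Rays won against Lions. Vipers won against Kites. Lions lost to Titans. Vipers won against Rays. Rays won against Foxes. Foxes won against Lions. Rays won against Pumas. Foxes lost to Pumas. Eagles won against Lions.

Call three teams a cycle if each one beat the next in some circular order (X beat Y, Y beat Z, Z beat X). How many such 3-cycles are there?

0

Win totals: Meteors 0, Pumas 4, Eagles 2, Lions 1, Rays 7, Foxes 3, Vipers 8, Kites 6, Titans 5.
A team with w wins dominates both others in C(w,2) triples; summing gives 0 + 6 + 1 + 0 + 21 + 3 + 28 + 15 + 10 = 84 transitive triples.
Total triples C(9,3) = 84, so cyclic triples = 84 − 84 = 0.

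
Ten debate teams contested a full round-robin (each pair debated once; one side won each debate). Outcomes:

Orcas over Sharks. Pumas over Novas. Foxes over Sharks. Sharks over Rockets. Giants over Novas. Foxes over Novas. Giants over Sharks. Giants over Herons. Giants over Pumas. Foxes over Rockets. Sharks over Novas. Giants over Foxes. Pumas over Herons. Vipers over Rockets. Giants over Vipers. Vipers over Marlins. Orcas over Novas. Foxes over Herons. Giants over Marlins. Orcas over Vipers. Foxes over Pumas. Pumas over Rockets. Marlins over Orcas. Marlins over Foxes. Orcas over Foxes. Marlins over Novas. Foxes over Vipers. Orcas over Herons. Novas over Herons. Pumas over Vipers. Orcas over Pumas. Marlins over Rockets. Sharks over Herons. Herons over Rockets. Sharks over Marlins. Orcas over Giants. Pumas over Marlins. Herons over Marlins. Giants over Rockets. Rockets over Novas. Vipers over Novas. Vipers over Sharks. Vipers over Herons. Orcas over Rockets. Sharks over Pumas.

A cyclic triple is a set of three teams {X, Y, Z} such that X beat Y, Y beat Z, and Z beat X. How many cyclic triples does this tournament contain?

12

Win totals: Herons 2, Vipers 5, Novas 1, Sharks 5, Orcas 8, Foxes 6, Rockets 1, Pumas 5, Giants 8, Marlins 4.
A team with w wins dominates both others in C(w,2) triples; summing gives 1 + 10 + 0 + 10 + 28 + 15 + 0 + 10 + 28 + 6 = 108 transitive triples.
Total triples C(10,3) = 120, so cyclic triples = 120 − 108 = 12.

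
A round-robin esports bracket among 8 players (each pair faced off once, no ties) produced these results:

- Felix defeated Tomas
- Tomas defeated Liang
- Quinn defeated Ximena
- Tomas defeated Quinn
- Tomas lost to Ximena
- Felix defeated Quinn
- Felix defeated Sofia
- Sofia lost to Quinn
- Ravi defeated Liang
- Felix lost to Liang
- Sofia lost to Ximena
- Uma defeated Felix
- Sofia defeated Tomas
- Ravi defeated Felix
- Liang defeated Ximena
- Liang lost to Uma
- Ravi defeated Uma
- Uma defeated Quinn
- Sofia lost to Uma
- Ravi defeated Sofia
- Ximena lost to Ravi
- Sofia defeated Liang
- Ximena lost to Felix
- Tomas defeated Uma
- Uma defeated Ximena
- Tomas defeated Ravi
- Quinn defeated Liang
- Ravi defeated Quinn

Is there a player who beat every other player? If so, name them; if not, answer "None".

None

Highest win total is Ravi with 6 (out of 7 possible).
Ravi lost to Tomas, so no player went undefeated.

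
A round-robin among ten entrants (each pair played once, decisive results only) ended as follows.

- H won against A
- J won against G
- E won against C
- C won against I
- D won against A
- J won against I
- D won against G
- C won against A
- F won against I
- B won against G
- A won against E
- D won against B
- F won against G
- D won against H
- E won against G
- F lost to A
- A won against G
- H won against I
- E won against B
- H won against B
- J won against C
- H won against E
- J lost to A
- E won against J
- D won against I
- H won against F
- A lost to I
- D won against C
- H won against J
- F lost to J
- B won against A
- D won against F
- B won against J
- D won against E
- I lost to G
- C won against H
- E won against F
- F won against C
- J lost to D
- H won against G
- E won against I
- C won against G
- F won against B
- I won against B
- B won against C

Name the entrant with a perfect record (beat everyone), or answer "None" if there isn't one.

D

D has 9 wins out of 9 opponents — a perfect record.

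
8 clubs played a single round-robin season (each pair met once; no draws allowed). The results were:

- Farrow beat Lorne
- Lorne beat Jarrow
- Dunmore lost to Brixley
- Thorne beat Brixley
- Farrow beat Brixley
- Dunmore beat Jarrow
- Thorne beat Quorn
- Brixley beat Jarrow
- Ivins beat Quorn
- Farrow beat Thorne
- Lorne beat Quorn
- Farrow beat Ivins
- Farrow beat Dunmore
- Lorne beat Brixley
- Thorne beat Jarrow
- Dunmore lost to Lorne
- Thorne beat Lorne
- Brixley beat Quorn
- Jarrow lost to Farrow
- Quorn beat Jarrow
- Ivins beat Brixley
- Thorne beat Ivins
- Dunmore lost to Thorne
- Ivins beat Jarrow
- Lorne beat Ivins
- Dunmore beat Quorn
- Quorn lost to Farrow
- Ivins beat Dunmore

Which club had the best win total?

Win totals: Dunmore 2, Jarrow 0, Thorne 6, Lorne 5, Farrow 7, Quorn 1, Ivins 4, Brixley 3.
Farrow leads with 7 wins (next highest: 6).

Farrow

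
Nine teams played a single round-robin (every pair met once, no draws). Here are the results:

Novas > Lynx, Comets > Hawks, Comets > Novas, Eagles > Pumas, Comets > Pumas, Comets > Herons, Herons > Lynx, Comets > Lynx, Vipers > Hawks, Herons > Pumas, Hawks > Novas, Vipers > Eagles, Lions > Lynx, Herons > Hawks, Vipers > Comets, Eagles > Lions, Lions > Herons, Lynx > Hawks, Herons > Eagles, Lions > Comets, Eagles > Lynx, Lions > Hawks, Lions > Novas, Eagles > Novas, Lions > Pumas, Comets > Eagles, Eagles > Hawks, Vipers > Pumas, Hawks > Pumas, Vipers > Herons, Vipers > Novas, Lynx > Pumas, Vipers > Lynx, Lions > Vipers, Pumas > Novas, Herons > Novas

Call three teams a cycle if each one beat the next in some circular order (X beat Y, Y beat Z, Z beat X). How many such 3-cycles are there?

Win totals: Novas 1, Pumas 1, Comets 6, Lions 7, Hawks 2, Lynx 2, Eagles 5, Herons 5, Vipers 7.
A team with w wins dominates both others in C(w,2) triples; summing gives 0 + 0 + 15 + 21 + 1 + 1 + 10 + 10 + 21 = 79 transitive triples.
Total triples C(9,3) = 84, so cyclic triples = 84 − 79 = 5.

5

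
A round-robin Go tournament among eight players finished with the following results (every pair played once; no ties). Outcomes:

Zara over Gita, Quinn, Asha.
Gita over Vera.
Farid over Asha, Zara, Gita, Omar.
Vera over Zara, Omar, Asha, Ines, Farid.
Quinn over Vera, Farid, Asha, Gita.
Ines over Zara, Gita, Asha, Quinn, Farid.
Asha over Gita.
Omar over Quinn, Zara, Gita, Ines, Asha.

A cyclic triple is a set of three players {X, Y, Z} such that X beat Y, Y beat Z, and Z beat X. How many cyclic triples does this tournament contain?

Win totals: Quinn 4, Farid 4, Asha 1, Ines 5, Vera 5, Omar 5, Zara 3, Gita 1.
A player with w wins dominates both others in C(w,2) triples; summing gives 6 + 6 + 0 + 10 + 10 + 10 + 3 + 0 = 45 transitive triples.
Total triples C(8,3) = 56, so cyclic triples = 56 − 45 = 11.

11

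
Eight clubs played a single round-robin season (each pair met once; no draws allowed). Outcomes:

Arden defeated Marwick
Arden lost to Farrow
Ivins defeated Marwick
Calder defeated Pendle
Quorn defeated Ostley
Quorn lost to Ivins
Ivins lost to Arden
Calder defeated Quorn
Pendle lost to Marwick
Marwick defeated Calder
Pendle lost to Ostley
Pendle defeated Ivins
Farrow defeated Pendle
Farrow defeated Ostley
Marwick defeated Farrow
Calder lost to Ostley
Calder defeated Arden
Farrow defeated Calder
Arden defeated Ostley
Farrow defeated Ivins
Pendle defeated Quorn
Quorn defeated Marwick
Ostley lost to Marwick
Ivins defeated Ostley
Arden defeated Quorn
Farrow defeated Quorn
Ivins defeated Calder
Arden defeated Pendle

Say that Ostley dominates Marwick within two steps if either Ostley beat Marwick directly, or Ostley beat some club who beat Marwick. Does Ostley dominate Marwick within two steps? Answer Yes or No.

Ostley did not beat Marwick directly.
Ostley beat Pendle, Calder, but each of them lost to Marwick. No two-step path.

No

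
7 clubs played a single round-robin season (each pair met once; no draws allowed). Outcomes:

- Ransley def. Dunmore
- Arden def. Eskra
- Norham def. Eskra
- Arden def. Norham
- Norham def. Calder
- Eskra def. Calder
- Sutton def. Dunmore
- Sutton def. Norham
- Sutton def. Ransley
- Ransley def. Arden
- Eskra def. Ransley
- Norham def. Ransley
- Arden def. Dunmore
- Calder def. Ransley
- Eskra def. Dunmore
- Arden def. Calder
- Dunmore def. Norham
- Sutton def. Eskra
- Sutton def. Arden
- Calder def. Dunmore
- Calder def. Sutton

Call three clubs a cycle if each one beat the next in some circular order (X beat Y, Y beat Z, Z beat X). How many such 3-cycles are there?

9

Win totals: Norham 3, Sutton 5, Calder 3, Eskra 3, Arden 4, Ransley 2, Dunmore 1.
A club with w wins dominates both others in C(w,2) triples; summing gives 3 + 10 + 3 + 3 + 6 + 1 + 0 = 26 transitive triples.
Total triples C(7,3) = 35, so cyclic triples = 35 − 26 = 9.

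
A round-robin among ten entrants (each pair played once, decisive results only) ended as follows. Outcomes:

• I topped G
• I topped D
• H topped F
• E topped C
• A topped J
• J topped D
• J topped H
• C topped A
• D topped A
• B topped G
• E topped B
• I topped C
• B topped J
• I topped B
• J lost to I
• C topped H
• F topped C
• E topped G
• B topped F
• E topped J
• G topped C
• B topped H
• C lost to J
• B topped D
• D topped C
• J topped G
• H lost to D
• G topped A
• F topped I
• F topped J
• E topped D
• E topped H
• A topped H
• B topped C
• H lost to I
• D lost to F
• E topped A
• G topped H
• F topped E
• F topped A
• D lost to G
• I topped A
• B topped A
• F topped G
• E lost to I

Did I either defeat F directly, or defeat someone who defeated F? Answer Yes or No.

I did not beat F directly.
I beat A, B, C, D, E, G, H, J. Of those, B beat F.

Yes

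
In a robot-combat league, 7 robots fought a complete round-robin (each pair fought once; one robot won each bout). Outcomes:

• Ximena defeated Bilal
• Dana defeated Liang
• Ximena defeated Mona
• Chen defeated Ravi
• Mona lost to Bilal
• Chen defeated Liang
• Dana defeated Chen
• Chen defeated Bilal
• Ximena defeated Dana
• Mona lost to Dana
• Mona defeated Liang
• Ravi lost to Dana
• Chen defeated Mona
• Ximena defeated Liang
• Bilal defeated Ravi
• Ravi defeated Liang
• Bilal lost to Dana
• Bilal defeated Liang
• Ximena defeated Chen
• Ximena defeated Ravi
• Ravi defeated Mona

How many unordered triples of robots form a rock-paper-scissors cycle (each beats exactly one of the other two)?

0

Win totals: Mona 1, Dana 5, Ximena 6, Ravi 2, Bilal 3, Chen 4, Liang 0.
A robot with w wins dominates both others in C(w,2) triples; summing gives 0 + 10 + 15 + 1 + 3 + 6 + 0 = 35 transitive triples.
Total triples C(7,3) = 35, so cyclic triples = 35 − 35 = 0.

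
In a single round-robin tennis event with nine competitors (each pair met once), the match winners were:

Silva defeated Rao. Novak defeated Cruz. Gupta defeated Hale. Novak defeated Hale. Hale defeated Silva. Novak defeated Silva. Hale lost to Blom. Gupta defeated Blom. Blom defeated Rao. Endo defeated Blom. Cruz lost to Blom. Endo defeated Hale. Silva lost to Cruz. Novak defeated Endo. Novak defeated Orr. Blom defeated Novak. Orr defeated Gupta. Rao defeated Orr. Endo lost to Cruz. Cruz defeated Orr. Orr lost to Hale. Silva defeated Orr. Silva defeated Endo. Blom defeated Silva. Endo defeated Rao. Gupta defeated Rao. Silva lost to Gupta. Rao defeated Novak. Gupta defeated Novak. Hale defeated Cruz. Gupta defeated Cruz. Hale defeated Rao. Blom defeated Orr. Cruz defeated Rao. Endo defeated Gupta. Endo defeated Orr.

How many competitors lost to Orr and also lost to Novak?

0

Orr beat: Gupta.
Novak beat: Cruz, Hale, Silva, Orr, Endo.
No one was beaten by both.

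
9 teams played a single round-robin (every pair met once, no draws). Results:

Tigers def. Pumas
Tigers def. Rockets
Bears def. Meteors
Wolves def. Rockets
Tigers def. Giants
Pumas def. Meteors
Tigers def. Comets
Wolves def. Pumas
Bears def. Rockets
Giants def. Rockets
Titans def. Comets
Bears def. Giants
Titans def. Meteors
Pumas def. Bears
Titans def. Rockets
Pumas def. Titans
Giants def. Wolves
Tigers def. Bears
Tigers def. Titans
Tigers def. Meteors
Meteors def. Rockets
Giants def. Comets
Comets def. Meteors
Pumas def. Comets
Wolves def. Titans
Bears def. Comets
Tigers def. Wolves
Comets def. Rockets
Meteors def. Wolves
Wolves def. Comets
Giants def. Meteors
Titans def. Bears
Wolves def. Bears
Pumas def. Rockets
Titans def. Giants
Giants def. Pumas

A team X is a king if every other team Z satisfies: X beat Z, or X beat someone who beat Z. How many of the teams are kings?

1

Wolves cannot reach Tigers in two steps.
Titans cannot reach Tigers in two steps.
Giants cannot reach Tigers in two steps.
Meteors cannot reach Giants, Tigers in two steps.
Rockets cannot reach Wolves, Titans, Giants, Meteors, Pumas, Comets, Bears, Tigers in two steps.
Pumas cannot reach Tigers in two steps.
Comets cannot reach Titans, Giants, Pumas, Bears, Tigers in two steps.
Bears cannot reach Titans, Tigers in two steps.
Tigers reaches everyone (king).
Kings: Tigers — 1.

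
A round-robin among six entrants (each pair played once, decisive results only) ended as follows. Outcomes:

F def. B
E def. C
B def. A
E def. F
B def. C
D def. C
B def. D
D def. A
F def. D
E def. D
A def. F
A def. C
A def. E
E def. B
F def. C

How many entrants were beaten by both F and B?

F beat: B, C, D.
B beat: A, C, D.
Both beat: C, D — 2.

2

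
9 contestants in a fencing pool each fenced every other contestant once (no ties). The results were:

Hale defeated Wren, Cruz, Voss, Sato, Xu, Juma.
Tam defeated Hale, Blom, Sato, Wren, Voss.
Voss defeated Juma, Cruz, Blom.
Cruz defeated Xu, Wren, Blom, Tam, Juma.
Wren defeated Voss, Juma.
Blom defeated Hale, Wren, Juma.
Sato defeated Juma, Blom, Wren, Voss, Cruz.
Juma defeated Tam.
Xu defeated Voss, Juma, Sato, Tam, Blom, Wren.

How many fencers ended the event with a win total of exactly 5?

3

Win totals: Blom 3, Cruz 5, Juma 1, Tam 5, Voss 3, Hale 6, Xu 6, Sato 5, Wren 2.
Exactly 5: Cruz, Tam, Sato — 3 fencers.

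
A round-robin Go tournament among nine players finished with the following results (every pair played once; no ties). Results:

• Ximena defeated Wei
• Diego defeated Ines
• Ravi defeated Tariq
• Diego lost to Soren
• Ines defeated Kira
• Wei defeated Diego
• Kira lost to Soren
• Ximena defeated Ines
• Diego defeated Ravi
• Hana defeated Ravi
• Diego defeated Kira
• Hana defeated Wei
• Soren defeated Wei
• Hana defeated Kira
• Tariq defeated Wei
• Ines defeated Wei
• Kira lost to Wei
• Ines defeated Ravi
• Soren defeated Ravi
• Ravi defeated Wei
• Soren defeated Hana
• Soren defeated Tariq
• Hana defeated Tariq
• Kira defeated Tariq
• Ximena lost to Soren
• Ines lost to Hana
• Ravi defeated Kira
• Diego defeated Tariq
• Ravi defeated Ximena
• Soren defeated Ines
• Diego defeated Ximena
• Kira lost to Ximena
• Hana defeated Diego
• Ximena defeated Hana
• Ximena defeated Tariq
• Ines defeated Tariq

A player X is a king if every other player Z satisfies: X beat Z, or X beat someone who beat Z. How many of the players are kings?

1

Ravi cannot reach Soren in two steps.
Kira cannot reach Ravi, Hana, Diego, Ximena, Ines, Soren in two steps.
Hana cannot reach Soren in two steps.
Diego cannot reach Soren in two steps.
Wei cannot reach Hana, Soren in two steps.
Tariq cannot reach Ravi, Hana, Ximena, Ines, Soren in two steps.
Ximena cannot reach Soren in two steps.
Ines cannot reach Hana, Soren in two steps.
Soren reaches everyone (king).
Kings: Soren — 1.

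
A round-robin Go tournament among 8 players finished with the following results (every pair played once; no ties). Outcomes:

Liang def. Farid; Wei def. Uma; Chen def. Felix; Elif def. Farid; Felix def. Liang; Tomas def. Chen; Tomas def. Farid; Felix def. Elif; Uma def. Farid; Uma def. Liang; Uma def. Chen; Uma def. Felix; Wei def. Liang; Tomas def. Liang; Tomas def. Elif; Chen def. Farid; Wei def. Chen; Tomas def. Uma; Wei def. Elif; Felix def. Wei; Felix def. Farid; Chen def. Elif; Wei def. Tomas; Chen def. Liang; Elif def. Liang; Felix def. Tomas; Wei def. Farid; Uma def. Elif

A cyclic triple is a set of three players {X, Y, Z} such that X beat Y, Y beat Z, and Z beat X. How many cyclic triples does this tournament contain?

4

Win totals: Wei 6, Liang 1, Chen 4, Uma 5, Tomas 5, Felix 5, Farid 0, Elif 2.
A player with w wins dominates both others in C(w,2) triples; summing gives 15 + 0 + 6 + 10 + 10 + 10 + 0 + 1 = 52 transitive triples.
Total triples C(8,3) = 56, so cyclic triples = 56 − 52 = 4.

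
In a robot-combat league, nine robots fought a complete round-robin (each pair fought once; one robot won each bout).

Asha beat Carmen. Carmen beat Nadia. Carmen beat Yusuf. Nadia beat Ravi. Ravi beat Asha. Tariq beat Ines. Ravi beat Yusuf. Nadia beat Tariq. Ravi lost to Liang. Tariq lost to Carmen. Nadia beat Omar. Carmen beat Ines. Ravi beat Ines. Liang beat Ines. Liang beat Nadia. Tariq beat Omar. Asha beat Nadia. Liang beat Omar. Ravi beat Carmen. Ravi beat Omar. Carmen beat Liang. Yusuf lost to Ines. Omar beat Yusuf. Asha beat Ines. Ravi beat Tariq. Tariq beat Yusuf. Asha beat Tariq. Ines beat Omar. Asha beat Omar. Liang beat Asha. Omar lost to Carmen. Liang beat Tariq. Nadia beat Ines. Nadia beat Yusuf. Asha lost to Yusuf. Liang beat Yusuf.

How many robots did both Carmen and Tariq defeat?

3

Carmen beat: Nadia, Ines, Omar, Tariq, Yusuf, Liang.
Tariq beat: Ines, Omar, Yusuf.
Both beat: Ines, Omar, Yusuf — 3.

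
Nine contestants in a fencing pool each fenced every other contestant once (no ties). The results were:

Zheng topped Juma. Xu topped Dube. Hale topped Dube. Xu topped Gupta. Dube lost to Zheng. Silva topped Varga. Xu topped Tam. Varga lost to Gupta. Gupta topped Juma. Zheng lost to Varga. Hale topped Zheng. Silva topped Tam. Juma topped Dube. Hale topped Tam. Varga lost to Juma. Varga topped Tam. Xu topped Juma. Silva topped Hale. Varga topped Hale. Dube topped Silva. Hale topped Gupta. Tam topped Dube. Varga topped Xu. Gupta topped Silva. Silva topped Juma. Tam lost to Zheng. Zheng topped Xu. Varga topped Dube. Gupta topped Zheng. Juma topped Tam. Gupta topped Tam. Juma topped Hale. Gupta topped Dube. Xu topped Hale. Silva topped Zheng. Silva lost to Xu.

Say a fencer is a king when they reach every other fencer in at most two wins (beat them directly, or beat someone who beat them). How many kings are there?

7

Silva reaches everyone (king).
Xu reaches everyone (king).
Gupta reaches everyone (king).
Varga reaches everyone (king).
Juma reaches everyone (king).
Zheng reaches everyone (king).
Hale reaches everyone (king).
Tam cannot reach Xu, Gupta, Varga, Juma, Zheng, Hale in two steps.
Dube cannot reach Xu, Gupta in two steps.
Kings: Silva, Xu, Gupta, Varga, Juma, Zheng, Hale — 7.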